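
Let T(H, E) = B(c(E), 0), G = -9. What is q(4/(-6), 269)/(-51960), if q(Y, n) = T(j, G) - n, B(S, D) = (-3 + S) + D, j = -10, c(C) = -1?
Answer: 91/17320 ≈ 0.0052540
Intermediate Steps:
B(S, D) = -3 + D + S
T(H, E) = -4 (T(H, E) = -3 + 0 - 1 = -4)
q(Y, n) = -4 - n
q(4/(-6), 269)/(-51960) = (-4 - 1*269)/(-51960) = (-4 - 269)*(-1/51960) = -273*(-1/51960) = 91/17320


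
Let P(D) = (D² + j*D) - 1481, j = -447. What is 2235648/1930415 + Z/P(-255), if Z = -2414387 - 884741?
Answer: -5971793824328/342704644535 ≈ -17.425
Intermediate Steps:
Z = -3299128
P(D) = -1481 + D² - 447*D (P(D) = (D² - 447*D) - 1481 = -1481 + D² - 447*D)
2235648/1930415 + Z/P(-255) = 2235648/1930415 - 3299128/(-1481 + (-255)² - 447*(-255)) = 2235648*(1/1930415) - 3299128/(-1481 + 65025 + 113985) = 2235648/1930415 - 3299128/177529 = -5971793824328/342704644535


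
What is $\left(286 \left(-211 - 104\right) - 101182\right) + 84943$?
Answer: $-106329$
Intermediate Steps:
$\left(286 \left(-211 - 104\right) - 101182\right) + 84943 = \left(286 \left(-315\right) - 101182\right) + 84943 = \left(-90090 - 101182\right) + 84943 = -191272 + 84943 = -106329$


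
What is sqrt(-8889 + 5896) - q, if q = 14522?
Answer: -14522 + I*sqrt(2993) ≈ -14522.0 + 54.708*I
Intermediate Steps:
sqrt(-8889 + 5896) - q = sqrt(-8889 + 5896) - 1*14522 = sqrt(-2993) - 14522 = I*sqrt(2993) - 14522 = -14522 + I*sqrt(2993)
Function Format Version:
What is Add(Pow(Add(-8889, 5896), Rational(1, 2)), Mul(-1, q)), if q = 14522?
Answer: Add(-14522, Mul(I, Pow(2993, Rational(1, 2)))) ≈ Add(-14522., Mul(54.708, I))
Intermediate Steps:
Add(Pow(Add(-8889, 5896), Rational(1, 2)), Mul(-1, q)) = Add(Pow(Add(-8889, 5896), Rational(1, 2)), Mul(-1, 14522)) = Add(Pow(-2993, Rational(1, 2)), -14522) = Add(Mul(I, Pow(2993, Rational(1, 2))), -14522) = Add(-14522, Mul(I, Pow(2993, Rational(1, 2))))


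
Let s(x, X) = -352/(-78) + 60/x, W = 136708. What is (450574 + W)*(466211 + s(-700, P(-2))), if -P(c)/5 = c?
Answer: 373736902350356/1365 ≈ 2.7380e+11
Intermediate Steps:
P(c) = -5*c
s(x, X) = 176/39 + 60/x (s(x, X) = -352*(-1/78) + 60/x = 176/39 + 60/x)
(450574 + W)*(466211 + s(-700, P(-2))) = (450574 + 136708)*(466211 + (176/39 + 60/(-700))) = 587282*(466211 + (176/39 + 60*(-1/700))) = 587282*(466211 + (176/39 - 3/35)) = 587282*(466211 + 6043/1365) = 587282*(636384058/1365) = 373736902350356/1365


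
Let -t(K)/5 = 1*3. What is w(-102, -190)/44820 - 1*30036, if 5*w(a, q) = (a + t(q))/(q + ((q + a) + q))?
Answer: -502586380787/16732800 ≈ -30036.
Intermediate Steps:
t(K) = -15 (t(K) = -5*3 = -15)
w(a, q) = (-15 + a)/(5*(a + 3*q)) (w(a, q) = ((a - 15)/(q + ((q + a) + q)))/5 = ((-15 + a)/(q + ((a + q) + q)))/5 = ((-15 + a)/(q + (a + 2*q)))/5 = ((-15 + a)/(a + 3*q))/5 = (-15 + a)/(5*(a + 3*q)))
w(-102, -190)/44820 - 1*30036 = ((-15 - 102)/(5*(-102 + 3*(-190))))/44820 - 1*30036 = ((⅕)*(-117)/(-102 - 570))*(1/44820) - 30036 = ((⅕)*(-117)/(-672))*(1/44820) - 30036 = ((⅕)*(-1/672)*(-117))*(1/44820) - 30036 = (39/1120)*(1/44820) - 30036 = 13/16732800 - 30036 = -502586380787/16732800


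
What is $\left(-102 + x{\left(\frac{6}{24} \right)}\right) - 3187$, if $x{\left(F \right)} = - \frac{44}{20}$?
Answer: $- \frac{16456}{5} \approx -3291.2$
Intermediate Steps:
$x{\left(F \right)} = - \frac{11}{5}$ ($x{\left(F \right)} = \left(-44\right) \frac{1}{20} = - \frac{11}{5}$)
$\left(-102 + x{\left(\frac{6}{24} \right)}\right) - 3187 = \left(-102 - \frac{11}{5}\right) - 3187 = - \frac{521}{5} - 3187 = - \frac{16456}{5}$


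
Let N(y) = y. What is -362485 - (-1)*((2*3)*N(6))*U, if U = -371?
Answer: -375841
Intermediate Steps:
-362485 - (-1)*((2*3)*N(6))*U = -362485 - (-1)*((2*3)*6)*(-371) = -362485 - (-1)*(6*6)*(-371) = -362485 - (-1)*36*(-371) = -362485 - (-1)*(-13356) = -362485 - 1*13356 = -362485 - 13356 = -375841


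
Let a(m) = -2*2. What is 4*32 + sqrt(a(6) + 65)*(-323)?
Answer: 128 - 323*sqrt(61) ≈ -2394.7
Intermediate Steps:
a(m) = -4
4*32 + sqrt(a(6) + 65)*(-323) = 4*32 + sqrt(-4 + 65)*(-323) = 128 + sqrt(61)*(-323) = 128 - 323*sqrt(61)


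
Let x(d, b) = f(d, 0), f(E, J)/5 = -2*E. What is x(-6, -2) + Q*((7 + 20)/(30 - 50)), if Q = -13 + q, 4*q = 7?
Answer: 1203/16 ≈ 75.188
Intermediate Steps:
q = 7/4 (q = (1/4)*7 = 7/4 ≈ 1.7500)
f(E, J) = -10*E (f(E, J) = 5*(-2*E) = -10*E)
x(d, b) = -10*d
Q = -45/4 (Q = -13 + 7/4 = -45/4 ≈ -11.250)
x(-6, -2) + Q*((7 + 20)/(30 - 50)) = -10*(-6) - 45*(7 + 20)/(4*(30 - 50)) = 60 - 1215/(4*(-20)) = 60 - 1215*(-1)/(4*20) = 60 - 45/4*(-27/20) = 60 + 243/16 = 1203/16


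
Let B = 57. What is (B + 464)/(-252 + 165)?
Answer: -521/87 ≈ -5.9885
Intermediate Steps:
(B + 464)/(-252 + 165) = (57 + 464)/(-252 + 165) = 521/(-87) = 521*(-1/87) = -521/87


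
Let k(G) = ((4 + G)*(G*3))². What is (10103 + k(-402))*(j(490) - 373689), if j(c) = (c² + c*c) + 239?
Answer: 24593971333867250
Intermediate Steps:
j(c) = 239 + 2*c² (j(c) = (c² + c²) + 239 = 2*c² + 239 = 239 + 2*c²)
k(G) = 9*G²*(4 + G)² (k(G) = ((4 + G)*(3*G))² = (3*G*(4 + G))² = 9*G²*(4 + G)²)
(10103 + k(-402))*(j(490) - 373689) = (10103 + 9*(-402)²*(4 - 402)²)*((239 + 2*490²) - 373689) = (10103 + 9*161604*(-398)²)*((239 + 2*240100) - 373689) = (10103 + 9*161604*158404)*((239 + 480200) - 373689) = (10103 + 230388480144)*(480439 - 373689) = 230388490247*106750 = 24593971333867250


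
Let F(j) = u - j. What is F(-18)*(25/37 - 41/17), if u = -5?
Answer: -14196/629 ≈ -22.569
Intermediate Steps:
F(j) = -5 - j
F(-18)*(25/37 - 41/17) = (-5 - 1*(-18))*(25/37 - 41/17) = (-5 + 18)*(25*(1/37) - 41*1/17) = 13*(25/37 - 41/17) = 13*(-1092/629) = -14196/629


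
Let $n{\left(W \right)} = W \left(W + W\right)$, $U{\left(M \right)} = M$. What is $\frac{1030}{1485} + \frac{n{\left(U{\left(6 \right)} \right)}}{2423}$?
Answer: $\frac{520522}{719631} \approx 0.72332$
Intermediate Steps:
$n{\left(W \right)} = 2 W^{2}$ ($n{\left(W \right)} = W 2 W = 2 W^{2}$)
$\frac{1030}{1485} + \frac{n{\left(U{\left(6 \right)} \right)}}{2423} = \frac{1030}{1485} + \frac{2 \cdot 6^{2}}{2423} = 1030 \cdot \frac{1}{1485} + 2 \cdot 36 \cdot \frac{1}{2423} = \frac{206}{297} + 72 \cdot \frac{1}{2423} = \frac{206}{297} + \frac{72}{2423} = \frac{520522}{719631}$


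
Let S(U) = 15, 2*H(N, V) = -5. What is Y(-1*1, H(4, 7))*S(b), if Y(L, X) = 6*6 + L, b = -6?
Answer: 525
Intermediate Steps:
H(N, V) = -5/2 (H(N, V) = (1/2)*(-5) = -5/2)
Y(L, X) = 36 + L
Y(-1*1, H(4, 7))*S(b) = (36 - 1*1)*15 = (36 - 1)*15 = 35*15 = 525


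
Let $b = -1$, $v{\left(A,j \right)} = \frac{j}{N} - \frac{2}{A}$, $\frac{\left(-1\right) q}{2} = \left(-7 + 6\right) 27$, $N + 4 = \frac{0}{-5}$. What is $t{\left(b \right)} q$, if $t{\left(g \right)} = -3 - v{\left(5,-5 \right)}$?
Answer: $- \frac{2079}{10} \approx -207.9$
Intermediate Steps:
$N = -4$ ($N = -4 + \frac{0}{-5} = -4 + 0 \left(- \frac{1}{5}\right) = -4 + 0 = -4$)
$q = 54$ ($q = - 2 \left(-7 + 6\right) 27 = - 2 \left(\left(-1\right) 27\right) = \left(-2\right) \left(-27\right) = 54$)
$v{\left(A,j \right)} = - \frac{2}{A} - \frac{j}{4}$ ($v{\left(A,j \right)} = \frac{j}{-4} - \frac{2}{A} = j \left(- \frac{1}{4}\right) - \frac{2}{A} = - \frac{j}{4} - \frac{2}{A} = - \frac{2}{A} - \frac{j}{4}$)
$t{\left(g \right)} = - \frac{77}{20}$ ($t{\left(g \right)} = -3 - \left(- \frac{2}{5} - - \frac{5}{4}\right) = -3 - \left(\left(-2\right) \frac{1}{5} + \frac{5}{4}\right) = -3 - \left(- \frac{2}{5} + \frac{5}{4}\right) = -3 - \frac{17}{20} = - \frac{77}{20}$)
$t{\left(b \right)} q = \left(- \frac{77}{20}\right) 54 = - \frac{2079}{10}$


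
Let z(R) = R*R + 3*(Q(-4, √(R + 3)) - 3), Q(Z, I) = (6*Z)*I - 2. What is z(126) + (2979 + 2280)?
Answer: 21120 - 72*√129 ≈ 20302.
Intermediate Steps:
Q(Z, I) = -2 + 6*I*Z (Q(Z, I) = 6*I*Z - 2 = -2 + 6*I*Z)
z(R) = -15 + R² - 72*√(3 + R) (z(R) = R*R + 3*((-2 + 6*√(R + 3)*(-4)) - 3) = R² + 3*((-2 + 6*√(3 + R)*(-4)) - 3) = R² + 3*((-2 - 24*√(3 + R)) - 3) = R² + 3*(-5 - 24*√(3 + R)) = R² + (-15 - 72*√(3 + R)) = -15 + R² - 72*√(3 + R))
z(126) + (2979 + 2280) = (-15 + 126² - 72*√(3 + 126)) + (2979 + 2280) = (-15 + 15876 - 72*√129) + 5259 = (15861 - 72*√129) + 5259 = 21120 - 72*√129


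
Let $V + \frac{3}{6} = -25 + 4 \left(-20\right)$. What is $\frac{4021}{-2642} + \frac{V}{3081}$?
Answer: $- \frac{6333716}{4070001} \approx -1.5562$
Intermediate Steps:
$V = - \frac{211}{2}$ ($V = - \frac{1}{2} + \left(-25 + 4 \left(-20\right)\right) = - \frac{1}{2} - 105 = - \frac{211}{2} \approx -105.5$)
$\frac{4021}{-2642} + \frac{V}{3081} = \frac{4021}{-2642} - \frac{211}{2 \cdot 3081} = 4021 \left(- \frac{1}{2642}\right) - \frac{211}{6162} = - \frac{4021}{2642} - \frac{211}{6162} = - \frac{6333716}{4070001}$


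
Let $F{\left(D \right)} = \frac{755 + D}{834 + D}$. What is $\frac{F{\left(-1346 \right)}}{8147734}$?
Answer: $\frac{591}{4171639808} \approx 1.4167 \cdot 10^{-7}$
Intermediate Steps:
$F{\left(D \right)} = \frac{755 + D}{834 + D}$
$\frac{F{\left(-1346 \right)}}{8147734} = \frac{\frac{1}{834 - 1346} \left(755 - 1346\right)}{8147734} = \frac{1}{-512} \left(-591\right) \frac{1}{8147734} = \left(- \frac{1}{512}\right) \left(-591\right) \frac{1}{8147734} = \frac{591}{512} \cdot \frac{1}{8147734} = \frac{591}{4171639808}$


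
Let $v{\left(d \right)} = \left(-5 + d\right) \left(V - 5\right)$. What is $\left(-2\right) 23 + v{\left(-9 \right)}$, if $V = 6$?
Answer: $-60$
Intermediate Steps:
$v{\left(d \right)} = -5 + d$ ($v{\left(d \right)} = \left(-5 + d\right) \left(6 - 5\right) = \left(-5 + d\right) 1 = -5 + d$)
$\left(-2\right) 23 + v{\left(-9 \right)} = \left(-2\right) 23 - 14 = -46 - 14 = -60$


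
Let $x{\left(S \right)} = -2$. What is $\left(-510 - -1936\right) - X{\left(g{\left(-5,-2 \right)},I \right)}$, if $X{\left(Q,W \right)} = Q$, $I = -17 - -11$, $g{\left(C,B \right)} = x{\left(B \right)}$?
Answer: $1428$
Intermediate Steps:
$g{\left(C,B \right)} = -2$
$I = -6$ ($I = -17 + 11 = -6$)
$\left(-510 - -1936\right) - X{\left(g{\left(-5,-2 \right)},I \right)} = \left(-510 - -1936\right) - -2 = \left(-510 + 1936\right) + 2 = 1426 + 2 = 1428$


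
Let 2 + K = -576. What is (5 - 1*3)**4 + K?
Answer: -562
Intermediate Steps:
K = -578 (K = -2 - 576 = -578)
(5 - 1*3)**4 + K = (5 - 1*3)**4 - 578 = (5 - 3)**4 - 578 = 2**4 - 578 = 16 - 578 = -562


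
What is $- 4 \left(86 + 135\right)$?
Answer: $-884$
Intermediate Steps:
$- 4 \left(86 + 135\right) = \left(-4\right) 221 = -884$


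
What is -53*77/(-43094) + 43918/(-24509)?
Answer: -1792581063/1056190846 ≈ -1.6972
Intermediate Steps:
-53*77/(-43094) + 43918/(-24509) = -4081*(-1/43094) + 43918*(-1/24509) = 4081/43094 - 43918/24509 = -1792581063/1056190846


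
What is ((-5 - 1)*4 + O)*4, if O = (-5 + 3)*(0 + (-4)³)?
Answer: 416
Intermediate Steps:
O = 128 (O = -2*(0 - 64) = -2*(-64) = 128)
((-5 - 1)*4 + O)*4 = ((-5 - 1)*4 + 128)*4 = (-6*4 + 128)*4 = (-24 + 128)*4 = 104*4 = 416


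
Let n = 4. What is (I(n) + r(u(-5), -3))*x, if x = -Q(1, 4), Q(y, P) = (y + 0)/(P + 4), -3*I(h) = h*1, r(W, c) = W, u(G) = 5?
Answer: -11/24 ≈ -0.45833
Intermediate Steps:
I(h) = -h/3
Q(y, P) = y/(4 + P)
x = -⅛ (x = -1/(4 + 4) = -1/8 = -1*⅛ = -⅛ ≈ -0.12500)
(I(n) + r(u(-5), -3))*x = (-⅓*4 + 5)*(-⅛) = (-4/3 + 5)*(-⅛) = (11/3)*(-⅛) = -11/24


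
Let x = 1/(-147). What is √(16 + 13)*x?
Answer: -√29/147 ≈ -0.036634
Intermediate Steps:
x = -1/147 ≈ -0.0068027
√(16 + 13)*x = √(16 + 13)*(-1/147) = √29*(-1/147) = -√29/147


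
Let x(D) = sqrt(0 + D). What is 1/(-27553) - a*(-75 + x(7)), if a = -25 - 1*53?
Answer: -161185051/27553 + 78*sqrt(7) ≈ -5643.6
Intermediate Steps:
x(D) = sqrt(D)
a = -78 (a = -25 - 53 = -78)
1/(-27553) - a*(-75 + x(7)) = 1/(-27553) - (-78)*(-75 + sqrt(7)) = -1/27553 - (5850 - 78*sqrt(7)) = -1/27553 + (-5850 + 78*sqrt(7)) = -161185051/27553 + 78*sqrt(7)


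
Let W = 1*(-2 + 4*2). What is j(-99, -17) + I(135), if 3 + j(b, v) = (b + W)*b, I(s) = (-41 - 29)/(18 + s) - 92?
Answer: 1394066/153 ≈ 9111.5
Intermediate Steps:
W = 6 (W = 1*(-2 + 8) = 1*6 = 6)
I(s) = -92 - 70/(18 + s) (I(s) = -70/(18 + s) - 92 = -92 - 70/(18 + s))
j(b, v) = -3 + b*(6 + b) (j(b, v) = -3 + (b + 6)*b = -3 + (6 + b)*b = -3 + b*(6 + b))
j(-99, -17) + I(135) = (-3 + (-99)**2 + 6*(-99)) + 2*(-863 - 46*135)/(18 + 135) = (-3 + 9801 - 594) + 2*(-863 - 6210)/153 = 9204 + 2*(1/153)*(-7073) = 9204 - 14146/153 = 1394066/153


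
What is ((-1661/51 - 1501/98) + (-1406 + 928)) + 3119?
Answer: 12960389/4998 ≈ 2593.1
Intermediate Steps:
((-1661/51 - 1501/98) + (-1406 + 928)) + 3119 = ((-1661*1/51 - 1501*1/98) - 478) + 3119 = ((-1661/51 - 1501/98) - 478) + 3119 = (-239329/4998 - 478) + 3119 = -2628373/4998 + 3119 = 12960389/4998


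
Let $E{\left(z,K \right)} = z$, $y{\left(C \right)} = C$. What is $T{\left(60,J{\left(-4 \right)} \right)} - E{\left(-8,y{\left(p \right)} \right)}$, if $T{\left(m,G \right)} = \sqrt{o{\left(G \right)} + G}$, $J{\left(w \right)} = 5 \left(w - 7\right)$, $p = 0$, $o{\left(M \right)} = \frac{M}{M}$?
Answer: $8 + 3 i \sqrt{6} \approx 8.0 + 7.3485 i$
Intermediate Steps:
$o{\left(M \right)} = 1$
$J{\left(w \right)} = -35 + 5 w$ ($J{\left(w \right)} = 5 \left(-7 + w\right) = -35 + 5 w$)
$T{\left(m,G \right)} = \sqrt{1 + G}$
$T{\left(60,J{\left(-4 \right)} \right)} - E{\left(-8,y{\left(p \right)} \right)} = \sqrt{1 + \left(-35 + 5 \left(-4\right)\right)} - -8 = \sqrt{1 - 55} + 8 = \sqrt{-54} + 8 = 3 i \sqrt{6} + 8 = 8 + 3 i \sqrt{6}$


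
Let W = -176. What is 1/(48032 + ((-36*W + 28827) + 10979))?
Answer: 1/94174 ≈ 1.0619e-5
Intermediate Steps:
1/(48032 + ((-36*W + 28827) + 10979)) = 1/(48032 + ((-36*(-176) + 28827) + 10979)) = 1/(48032 + ((6336 + 28827) + 10979)) = 1/(48032 + (35163 + 10979)) = 1/(48032 + 46142) = 1/94174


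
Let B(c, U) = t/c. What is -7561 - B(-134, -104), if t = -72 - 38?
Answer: -506642/67 ≈ -7561.8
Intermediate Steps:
t = -110
B(c, U) = -110/c
-7561 - B(-134, -104) = -7561 - (-110)/(-134) = -7561 - (-110)*(-1)/134 = -7561 - 1*55/67 = -7561 - 55/67 = -506642/67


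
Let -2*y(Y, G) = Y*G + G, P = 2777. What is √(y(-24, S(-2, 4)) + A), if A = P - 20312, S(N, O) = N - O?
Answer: 6*I*√489 ≈ 132.68*I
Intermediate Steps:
A = -17535 (A = 2777 - 20312 = -17535)
y(Y, G) = -G/2 - G*Y/2 (y(Y, G) = -(Y*G + G)/2 = -(G*Y + G)/2 = -(G + G*Y)/2 = -G/2 - G*Y/2)
√(y(-24, S(-2, 4)) + A) = √(-(-2 - 1*4)*(1 - 24)/2 - 17535) = √(-½*(-2 - 4)*(-23) - 17535) = √(-½*(-6)*(-23) - 17535) = √(-69 - 17535) = √(-17604) = 6*I*√489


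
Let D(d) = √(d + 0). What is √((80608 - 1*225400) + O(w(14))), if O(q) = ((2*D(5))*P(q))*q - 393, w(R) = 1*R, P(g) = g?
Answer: √(-145185 + 392*√5) ≈ 379.88*I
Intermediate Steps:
D(d) = √d
w(R) = R
O(q) = -393 + 2*√5*q² (O(q) = ((2*√5)*q)*q - 393 = (2*q*√5)*q - 393 = 2*√5*q² - 393 = -393 + 2*√5*q²)
√((80608 - 1*225400) + O(w(14))) = √((80608 - 1*225400) + (-393 + 2*√5*14²)) = √((80608 - 225400) + (-393 + 2*√5*196)) = √(-144792 + (-393 + 392*√5)) = √(-145185 + 392*√5)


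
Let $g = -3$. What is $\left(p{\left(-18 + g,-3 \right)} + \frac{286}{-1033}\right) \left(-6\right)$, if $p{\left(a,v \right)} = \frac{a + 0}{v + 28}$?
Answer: $\frac{173058}{25825} \approx 6.7012$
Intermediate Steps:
$p{\left(a,v \right)} = \frac{a}{28 + v}$
$\left(p{\left(-18 + g,-3 \right)} + \frac{286}{-1033}\right) \left(-6\right) = \left(\frac{-18 - 3}{28 - 3} + \frac{286}{-1033}\right) \left(-6\right) = \left(- \frac{21}{25} + 286 \left(- \frac{1}{1033}\right)\right) \left(-6\right) = \left(\left(-21\right) \frac{1}{25} - \frac{286}{1033}\right) \left(-6\right) = \left(- \frac{21}{25} - \frac{286}{1033}\right) \left(-6\right) = \left(- \frac{28843}{25825}\right) \left(-6\right) = \frac{173058}{25825}$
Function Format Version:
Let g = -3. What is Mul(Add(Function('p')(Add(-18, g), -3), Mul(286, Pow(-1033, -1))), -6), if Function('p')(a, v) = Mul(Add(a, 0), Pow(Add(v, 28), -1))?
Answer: Rational(173058, 25825) ≈ 6.7012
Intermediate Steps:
Function('p')(a, v) = Mul(a, Pow(Add(28, v), -1))
Mul(Add(Function('p')(Add(-18, g), -3), Mul(286, Pow(-1033, -1))), -6) = Mul(Add(Mul(Add(-18, -3), Pow(Add(28, -3), -1)), Mul(286, Pow(-1033, -1))), -6) = Mul(Add(Mul(-21, Pow(25, -1)), Mul(286, Rational(-1, 1033))), -6) = Mul(Add(Mul(-21, Rational(1, 25)), Rational(-286, 1033)), -6) = Mul(Add(Rational(-21, 25), Rational(-286, 1033)), -6) = Mul(Rational(-28843, 25825), -6) = Rational(173058, 25825)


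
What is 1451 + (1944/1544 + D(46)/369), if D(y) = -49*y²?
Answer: 83414522/71217 ≈ 1171.3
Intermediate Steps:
1451 + (1944/1544 + D(46)/369) = 1451 + (1944/1544 - 49*46²/369) = 1451 + (1944*(1/1544) - 49*2116*(1/369)) = 1451 + (243/193 - 103684*1/369) = 1451 + (243/193 - 103684/369) = 1451 - 19921345/71217 = 83414522/71217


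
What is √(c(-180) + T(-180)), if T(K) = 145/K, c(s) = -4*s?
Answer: √25891/6 ≈ 26.818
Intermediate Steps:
√(c(-180) + T(-180)) = √(-4*(-180) + 145/(-180)) = √(720 + 145*(-1/180)) = √(720 - 29/36) = √(25891/36) = √25891/6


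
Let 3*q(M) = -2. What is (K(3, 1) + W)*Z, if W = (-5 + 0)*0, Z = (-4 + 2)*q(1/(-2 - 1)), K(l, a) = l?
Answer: 4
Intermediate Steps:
q(M) = -⅔ (q(M) = (⅓)*(-2) = -⅔)
Z = 4/3 (Z = (-4 + 2)*(-⅔) = -2*(-⅔) = 4/3 ≈ 1.3333)
W = 0 (W = -5*0 = 0)
(K(3, 1) + W)*Z = (3 + 0)*(4/3) = 3*(4/3) = 4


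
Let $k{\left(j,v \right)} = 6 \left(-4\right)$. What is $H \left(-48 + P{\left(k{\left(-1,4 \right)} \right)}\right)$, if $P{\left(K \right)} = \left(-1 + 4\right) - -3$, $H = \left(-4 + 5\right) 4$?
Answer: $-168$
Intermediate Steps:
$k{\left(j,v \right)} = -24$
$H = 4$ ($H = 1 \cdot 4 = 4$)
$P{\left(K \right)} = 6$ ($P{\left(K \right)} = 3 + 3 = 6$)
$H \left(-48 + P{\left(k{\left(-1,4 \right)} \right)}\right) = 4 \left(-48 + 6\right) = 4 \left(-42\right) = -168$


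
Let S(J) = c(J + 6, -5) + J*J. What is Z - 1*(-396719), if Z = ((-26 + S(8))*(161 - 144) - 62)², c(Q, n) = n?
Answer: 645720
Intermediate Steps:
S(J) = -5 + J² (S(J) = -5 + J*J = -5 + J²)
Z = 249001 (Z = ((-26 + (-5 + 8²))*(161 - 144) - 62)² = ((-26 + (-5 + 64))*17 - 62)² = ((-26 + 59)*17 - 62)² = (33*17 - 62)² = (561 - 62)² = 499² = 249001)
Z - 1*(-396719) = 249001 - 1*(-396719) = 249001 + 396719 = 645720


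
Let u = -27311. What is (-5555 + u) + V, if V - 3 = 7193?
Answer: -25670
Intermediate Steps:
V = 7196 (V = 3 + 7193 = 7196)
(-5555 + u) + V = (-5555 - 27311) + 7196 = -32866 + 7196 = -25670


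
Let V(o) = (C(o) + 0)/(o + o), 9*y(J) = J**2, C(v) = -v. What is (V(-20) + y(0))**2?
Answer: 1/4 ≈ 0.25000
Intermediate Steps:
y(J) = J**2/9
V(o) = -1/2 (V(o) = (-o + 0)/(o + o) = (-o)/((2*o)) = (-o)*(1/(2*o)) = -1/2)
(V(-20) + y(0))**2 = (-1/2 + (1/9)*0**2)**2 = (-1/2 + (1/9)*0)**2 = (-1/2 + 0)**2 = (-1/2)**2 = 1/4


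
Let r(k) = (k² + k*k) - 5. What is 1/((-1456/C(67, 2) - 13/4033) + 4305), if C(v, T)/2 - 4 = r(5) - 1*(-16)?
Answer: 20165/86584412 ≈ 0.00023289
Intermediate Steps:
r(k) = -5 + 2*k² (r(k) = (k² + k²) - 5 = 2*k² - 5 = -5 + 2*k²)
C(v, T) = 130 (C(v, T) = 8 + 2*((-5 + 2*5²) - 1*(-16)) = 8 + 2*((-5 + 2*25) + 16) = 8 + 2*((-5 + 50) + 16) = 8 + 2*(45 + 16) = 8 + 2*61 = 8 + 122 = 130)
1/((-1456/C(67, 2) - 13/4033) + 4305) = 1/((-1456/130 - 13/4033) + 4305) = 1/((-1456*1/130 - 13*1/4033) + 4305) = 1/((-56/5 - 13/4033) + 4305) = 1/(-225913/20165 + 4305) = 1/(86584412/20165) = 20165/86584412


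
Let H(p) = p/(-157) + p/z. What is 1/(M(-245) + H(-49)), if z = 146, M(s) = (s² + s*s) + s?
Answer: 22922/2746169671 ≈ 8.3469e-6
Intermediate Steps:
M(s) = s + 2*s² (M(s) = (s² + s²) + s = 2*s² + s = s + 2*s²)
H(p) = 11*p/22922 (H(p) = p/(-157) + p/146 = p*(-1/157) + p*(1/146) = -p/157 + p/146 = 11*p/22922)
1/(M(-245) + H(-49)) = 1/(-245*(1 + 2*(-245)) + (11/22922)*(-49)) = 1/(-245*(1 - 490) - 539/22922) = 1/(-245*(-489) - 539/22922) = 1/(119805 - 539/22922) = 1/(2746169671/22922) = 22922/2746169671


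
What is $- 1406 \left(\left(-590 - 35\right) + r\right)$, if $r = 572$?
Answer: $74518$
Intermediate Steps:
$- 1406 \left(\left(-590 - 35\right) + r\right) = - 1406 \left(\left(-590 - 35\right) + 572\right) = - 1406 \left(-625 + 572\right) = \left(-1406\right) \left(-53\right) = 74518$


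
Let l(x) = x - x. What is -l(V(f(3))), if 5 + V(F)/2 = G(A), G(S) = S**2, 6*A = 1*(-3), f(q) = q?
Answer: 0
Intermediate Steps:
A = -1/2 (A = (1*(-3))/6 = (1/6)*(-3) = -1/2 ≈ -0.50000)
V(F) = -19/2 (V(F) = -10 + 2*(-1/2)**2 = -10 + 2*(1/4) = -10 + 1/2 = -19/2)
l(x) = 0
-l(V(f(3))) = -1*0 = 0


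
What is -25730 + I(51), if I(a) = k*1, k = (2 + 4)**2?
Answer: -25694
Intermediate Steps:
k = 36 (k = 6**2 = 36)
I(a) = 36 (I(a) = 36*1 = 36)
-25730 + I(51) = -25730 + 36 = -25694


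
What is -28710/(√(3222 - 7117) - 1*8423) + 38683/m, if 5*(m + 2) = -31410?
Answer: -38280207346/13932968063 + 14355*I*√3895/35475412 ≈ -2.7475 + 0.025254*I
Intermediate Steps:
m = -6284 (m = -2 + (⅕)*(-31410) = -2 - 6282 = -6284)
-28710/(√(3222 - 7117) - 1*8423) + 38683/m = -28710/(√(3222 - 7117) - 1*8423) + 38683/(-6284) = -28710/(√(-3895) - 8423) + 38683*(-1/6284) = -28710/(I*√3895 - 8423) - 38683/6284 = -28710/(-8423 + I*√3895) - 38683/6284 = -38683/6284 - 28710/(-8423 + I*√3895)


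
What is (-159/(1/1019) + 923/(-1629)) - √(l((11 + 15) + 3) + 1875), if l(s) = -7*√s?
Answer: -263933132/1629 - √(1875 - 7*√29) ≈ -1.6206e+5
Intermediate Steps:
(-159/(1/1019) + 923/(-1629)) - √(l((11 + 15) + 3) + 1875) = (-159/(1/1019) + 923/(-1629)) - √(-7*√((11 + 15) + 3) + 1875) = (-159/1/1019 + 923*(-1/1629)) - √(-7*√(26 + 3) + 1875) = (-159*1019 - 923/1629) - √(-7*√29 + 1875) = (-162021 - 923/1629) - √(1875 - 7*√29) = -263933132/1629 - √(1875 - 7*√29)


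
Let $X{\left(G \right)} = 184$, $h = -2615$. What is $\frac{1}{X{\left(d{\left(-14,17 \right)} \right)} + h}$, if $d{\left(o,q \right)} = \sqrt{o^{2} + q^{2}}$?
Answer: $- \frac{1}{2431} \approx -0.00041135$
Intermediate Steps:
$\frac{1}{X{\left(d{\left(-14,17 \right)} \right)} + h} = \frac{1}{184 - 2615} = \frac{1}{-2431} = - \frac{1}{2431}$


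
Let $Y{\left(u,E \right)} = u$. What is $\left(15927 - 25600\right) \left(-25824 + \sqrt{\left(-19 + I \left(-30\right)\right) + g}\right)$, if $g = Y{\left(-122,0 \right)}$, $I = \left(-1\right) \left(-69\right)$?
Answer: $249795552 - 9673 i \sqrt{2211} \approx 2.498 \cdot 10^{8} - 4.5484 \cdot 10^{5} i$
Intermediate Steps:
$I = 69$
$g = -122$
$\left(15927 - 25600\right) \left(-25824 + \sqrt{\left(-19 + I \left(-30\right)\right) + g}\right) = \left(15927 - 25600\right) \left(-25824 + \sqrt{\left(-19 + 69 \left(-30\right)\right) - 122}\right) = - 9673 \left(-25824 + \sqrt{\left(-19 - 2070\right) - 122}\right) = - 9673 \left(-25824 + \sqrt{-2089 - 122}\right) = - 9673 \left(-25824 + \sqrt{-2211}\right) = - 9673 \left(-25824 + i \sqrt{2211}\right) = 249795552 - 9673 i \sqrt{2211}$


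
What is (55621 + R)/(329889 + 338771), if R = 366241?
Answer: 210931/334330 ≈ 0.63091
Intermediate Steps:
(55621 + R)/(329889 + 338771) = (55621 + 366241)/(329889 + 338771) = 421862/668660 = 421862*(1/668660) = 210931/334330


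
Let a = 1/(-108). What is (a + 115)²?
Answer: 154231561/11664 ≈ 13223.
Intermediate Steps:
a = -1/108 ≈ -0.0092593
(a + 115)² = (-1/108 + 115)² = (12419/108)² = 154231561/11664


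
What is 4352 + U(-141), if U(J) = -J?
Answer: 4493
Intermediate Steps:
4352 + U(-141) = 4352 - 1*(-141) = 4352 + 141 = 4493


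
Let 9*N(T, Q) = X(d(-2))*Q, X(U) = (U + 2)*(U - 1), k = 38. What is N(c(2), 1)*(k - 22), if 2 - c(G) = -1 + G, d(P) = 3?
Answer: 160/9 ≈ 17.778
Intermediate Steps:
c(G) = 3 - G (c(G) = 2 - (-1 + G) = 2 + (1 - G) = 3 - G)
X(U) = (-1 + U)*(2 + U) (X(U) = (2 + U)*(-1 + U) = (-1 + U)*(2 + U))
N(T, Q) = 10*Q/9 (N(T, Q) = ((-2 + 3 + 3²)*Q)/9 = ((-2 + 3 + 9)*Q)/9 = (10*Q)/9 = 10*Q/9)
N(c(2), 1)*(k - 22) = ((10/9)*1)*(38 - 22) = (10/9)*16 = 160/9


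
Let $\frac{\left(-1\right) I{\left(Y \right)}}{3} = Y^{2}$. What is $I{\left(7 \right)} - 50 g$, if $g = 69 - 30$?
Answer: $-2097$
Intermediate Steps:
$I{\left(Y \right)} = - 3 Y^{2}$
$g = 39$
$I{\left(7 \right)} - 50 g = - 3 \cdot 7^{2} - 1950 = \left(-3\right) 49 - 1950 = -147 - 1950 = -2097$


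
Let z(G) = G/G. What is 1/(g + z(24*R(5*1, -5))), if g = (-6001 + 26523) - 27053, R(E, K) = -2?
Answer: -1/6530 ≈ -0.00015314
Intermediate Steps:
z(G) = 1
g = -6531 (g = 20522 - 27053 = -6531)
1/(g + z(24*R(5*1, -5))) = 1/(-6531 + 1) = 1/(-6530) = -1/6530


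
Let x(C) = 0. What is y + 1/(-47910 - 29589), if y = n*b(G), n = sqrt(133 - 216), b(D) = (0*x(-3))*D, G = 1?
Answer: -1/77499 ≈ -1.2903e-5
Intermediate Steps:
b(D) = 0 (b(D) = (0*0)*D = 0*D = 0)
n = I*sqrt(83) (n = sqrt(-83) = I*sqrt(83) ≈ 9.1104*I)
y = 0 (y = (I*sqrt(83))*0 = 0)
y + 1/(-47910 - 29589) = 0 + 1/(-47910 - 29589) = 0 + 1/(-77499) = 0 - 1/77499 = -1/77499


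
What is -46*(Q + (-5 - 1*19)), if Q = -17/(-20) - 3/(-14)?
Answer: 73853/70 ≈ 1055.0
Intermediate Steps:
Q = 149/140 (Q = -17*(-1/20) - 3*(-1/14) = 17/20 + 3/14 = 149/140 ≈ 1.0643)
-46*(Q + (-5 - 1*19)) = -46*(149/140 + (-5 - 1*19)) = -46*(149/140 + (-5 - 19)) = -46*(149/140 - 24) = -46*(-3211/140) = 73853/70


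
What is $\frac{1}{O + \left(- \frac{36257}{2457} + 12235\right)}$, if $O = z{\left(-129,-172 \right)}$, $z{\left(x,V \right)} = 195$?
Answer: $\frac{189}{2346481} \approx 8.0546 \cdot 10^{-5}$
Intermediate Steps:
$O = 195$
$\frac{1}{O + \left(- \frac{36257}{2457} + 12235\right)} = \frac{1}{195 + \left(- \frac{36257}{2457} + 12235\right)} = \frac{1}{195 + \left(\left(-36257\right) \frac{1}{2457} + 12235\right)} = \frac{1}{195 + \left(- \frac{2789}{189} + 12235\right)} = \frac{1}{195 + \frac{2309626}{189}} = \frac{1}{\frac{2346481}{189}} = \frac{189}{2346481}$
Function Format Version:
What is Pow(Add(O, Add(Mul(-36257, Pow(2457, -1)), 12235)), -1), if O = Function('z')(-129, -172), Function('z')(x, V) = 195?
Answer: Rational(189, 2346481) ≈ 8.0546e-5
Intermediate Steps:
O = 195
Pow(Add(O, Add(Mul(-36257, Pow(2457, -1)), 12235)), -1) = Pow(Add(195, Add(Mul(-36257, Pow(2457, -1)), 12235)), -1) = Pow(Add(195, Add(Mul(-36257, Rational(1, 2457)), 12235)), -1) = Pow(Add(195, Add(Rational(-2789, 189), 12235)), -1) = Pow(Add(195, Rational(2309626, 189)), -1) = Pow(Rational(2346481, 189), -1) = Rational(189, 2346481)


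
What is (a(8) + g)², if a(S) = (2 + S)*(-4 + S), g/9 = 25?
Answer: 70225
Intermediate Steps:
g = 225 (g = 9*25 = 225)
a(S) = (-4 + S)*(2 + S)
(a(8) + g)² = ((-8 + 8² - 2*8) + 225)² = ((-8 + 64 - 16) + 225)² = (40 + 225)² = 265² = 70225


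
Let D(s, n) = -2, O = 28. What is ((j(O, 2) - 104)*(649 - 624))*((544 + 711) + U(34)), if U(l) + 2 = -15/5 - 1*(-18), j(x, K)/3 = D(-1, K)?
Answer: -3487000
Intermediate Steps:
j(x, K) = -6 (j(x, K) = 3*(-2) = -6)
U(l) = 13 (U(l) = -2 + (-15/5 - 1*(-18)) = -2 + (-15*⅕ + 18) = -2 + (-3 + 18) = -2 + 15 = 13)
((j(O, 2) - 104)*(649 - 624))*((544 + 711) + U(34)) = ((-6 - 104)*(649 - 624))*((544 + 711) + 13) = (-110*25)*(1255 + 13) = -2750*1268 = -3487000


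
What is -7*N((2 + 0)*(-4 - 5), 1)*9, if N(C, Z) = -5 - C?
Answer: -819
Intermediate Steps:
-7*N((2 + 0)*(-4 - 5), 1)*9 = -7*(-5 - (2 + 0)*(-4 - 5))*9 = -7*(-5 - 2*(-9))*9 = -7*(-5 - 1*(-18))*9 = -7*(-5 + 18)*9 = -7*13*9 = -91*9 = -819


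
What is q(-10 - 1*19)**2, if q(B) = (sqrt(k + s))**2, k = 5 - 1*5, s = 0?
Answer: 0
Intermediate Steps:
k = 0 (k = 5 - 5 = 0)
q(B) = 0 (q(B) = (sqrt(0 + 0))**2 = (sqrt(0))**2 = 0**2 = 0)
q(-10 - 1*19)**2 = 0**2 = 0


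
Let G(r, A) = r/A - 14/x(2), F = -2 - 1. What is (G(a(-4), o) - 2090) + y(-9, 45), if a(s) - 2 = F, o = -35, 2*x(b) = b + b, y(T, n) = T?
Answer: -73709/35 ≈ -2106.0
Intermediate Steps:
x(b) = b (x(b) = (b + b)/2 = (2*b)/2 = b)
F = -3
a(s) = -1 (a(s) = 2 - 3 = -1)
G(r, A) = -7 + r/A (G(r, A) = r/A - 14/2 = r/A - 14*½ = r/A - 7 = -7 + r/A)
(G(a(-4), o) - 2090) + y(-9, 45) = ((-7 - 1/(-35)) - 2090) - 9 = ((-7 - 1*(-1/35)) - 2090) - 9 = ((-7 + 1/35) - 2090) - 9 = (-244/35 - 2090) - 9 = -73394/35 - 9 = -73709/35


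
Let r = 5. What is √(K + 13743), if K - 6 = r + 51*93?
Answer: √18497 ≈ 136.00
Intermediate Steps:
K = 4754 (K = 6 + (5 + 51*93) = 6 + (5 + 4743) = 6 + 4748 = 4754)
√(K + 13743) = √(4754 + 13743) = √18497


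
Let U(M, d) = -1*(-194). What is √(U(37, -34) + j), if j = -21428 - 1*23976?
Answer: I*√45210 ≈ 212.63*I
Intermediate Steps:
j = -45404 (j = -21428 - 23976 = -45404)
U(M, d) = 194
√(U(37, -34) + j) = √(194 - 45404) = √(-45210) = I*√45210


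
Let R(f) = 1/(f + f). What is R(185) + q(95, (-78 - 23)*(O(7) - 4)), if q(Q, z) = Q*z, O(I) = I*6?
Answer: -134905699/370 ≈ -3.6461e+5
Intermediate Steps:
O(I) = 6*I
R(f) = 1/(2*f)
R(185) + q(95, (-78 - 23)*(O(7) - 4)) = (1/2)/185 + 95*((-78 - 23)*(6*7 - 4)) = (1/2)*(1/185) + 95*(-101*(42 - 4)) = 1/370 + 95*(-101*38) = 1/370 + 95*(-3838) = 1/370 - 364610 = -134905699/370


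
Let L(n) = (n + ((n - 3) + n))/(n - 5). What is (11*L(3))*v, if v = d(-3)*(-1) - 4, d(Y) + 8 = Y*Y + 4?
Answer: 297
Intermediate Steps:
L(n) = (-3 + 3*n)/(-5 + n) (L(n) = (n + ((-3 + n) + n))/(-5 + n) = (n + (-3 + 2*n))/(-5 + n) = (-3 + 3*n)/(-5 + n))
d(Y) = -4 + Y² (d(Y) = -8 + (Y*Y + 4) = -8 + (Y² + 4) = -8 + (4 + Y²) = -4 + Y²)
v = -9 (v = (-4 + (-3)²)*(-1) - 4 = (-4 + 9)*(-1) - 4 = 5*(-1) - 4 = -5 - 4 = -9)
(11*L(3))*v = (11*(3*(-1 + 3)/(-5 + 3)))*(-9) = (11*(3*2/(-2)))*(-9) = (11*(3*(-½)*2))*(-9) = (11*(-3))*(-9) = -33*(-9) = 297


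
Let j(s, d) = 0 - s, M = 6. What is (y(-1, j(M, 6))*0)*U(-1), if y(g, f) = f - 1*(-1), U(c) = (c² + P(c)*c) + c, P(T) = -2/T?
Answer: 0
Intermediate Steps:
U(c) = -2 + c + c² (U(c) = (c² + (-2/c)*c) + c = (c² - 2) + c = (-2 + c²) + c = -2 + c + c²)
j(s, d) = -s
y(g, f) = 1 + f (y(g, f) = f + 1 = 1 + f)
(y(-1, j(M, 6))*0)*U(-1) = ((1 - 1*6)*0)*(-2 - (1 - 1)) = ((1 - 6)*0)*(-2 - 1*0) = (-5*0)*(-2 + 0) = 0*(-2) = 0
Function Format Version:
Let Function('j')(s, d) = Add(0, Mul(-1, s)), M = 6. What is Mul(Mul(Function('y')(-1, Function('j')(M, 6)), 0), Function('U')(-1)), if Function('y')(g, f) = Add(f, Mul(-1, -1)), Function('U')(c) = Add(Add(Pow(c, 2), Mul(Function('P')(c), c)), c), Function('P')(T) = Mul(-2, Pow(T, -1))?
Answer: 0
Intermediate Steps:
Function('U')(c) = Add(-2, c, Pow(c, 2)) (Function('U')(c) = Add(Add(Pow(c, 2), Mul(Mul(-2, Pow(c, -1)), c)), c) = Add(Add(Pow(c, 2), -2), c) = Add(Add(-2, Pow(c, 2)), c) = Add(-2, c, Pow(c, 2)))
Function('j')(s, d) = Mul(-1, s)
Function('y')(g, f) = Add(1, f) (Function('y')(g, f) = Add(f, 1) = Add(1, f))
Mul(Mul(Function('y')(-1, Function('j')(M, 6)), 0), Function('U')(-1)) = Mul(Mul(Add(1, Mul(-1, 6)), 0), Add(-2, Mul(-1, Add(1, -1)))) = Mul(Mul(Add(1, -6), 0), Add(-2, Mul(-1, 0))) = Mul(Mul(-5, 0), Add(-2, 0)) = Mul(0, -2) = 0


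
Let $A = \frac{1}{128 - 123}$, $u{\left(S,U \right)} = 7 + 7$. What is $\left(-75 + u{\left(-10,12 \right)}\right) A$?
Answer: $- \frac{61}{5} \approx -12.2$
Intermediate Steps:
$u{\left(S,U \right)} = 14$
$A = \frac{1}{5} \approx 0.2$
$\left(-75 + u{\left(-10,12 \right)}\right) A = \left(-75 + 14\right) \frac{1}{5} = \left(-61\right) \frac{1}{5} = - \frac{61}{5}$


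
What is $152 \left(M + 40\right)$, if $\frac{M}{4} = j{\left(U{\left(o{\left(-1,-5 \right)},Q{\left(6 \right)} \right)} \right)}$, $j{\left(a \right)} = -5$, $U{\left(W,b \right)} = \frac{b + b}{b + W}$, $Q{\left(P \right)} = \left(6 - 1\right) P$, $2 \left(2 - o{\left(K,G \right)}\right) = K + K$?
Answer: $3040$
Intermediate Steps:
$o{\left(K,G \right)} = 2 - K$ ($o{\left(K,G \right)} = 2 - \frac{K + K}{2} = 2 - \frac{2 K}{2} = 2 - K$)
$Q{\left(P \right)} = 5 P$
$U{\left(W,b \right)} = \frac{2 b}{W + b}$
$M = -20$ ($M = 4 \left(-5\right) = -20$)
$152 \left(M + 40\right) = 152 \left(-20 + 40\right) = 152 \cdot 20 = 3040$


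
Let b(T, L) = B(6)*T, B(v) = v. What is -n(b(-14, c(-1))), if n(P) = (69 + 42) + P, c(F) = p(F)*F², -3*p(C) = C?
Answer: -27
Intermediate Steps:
p(C) = -C/3
c(F) = -F³/3 (c(F) = (-F/3)*F² = -F³/3)
b(T, L) = 6*T
n(P) = 111 + P
-n(b(-14, c(-1))) = -(111 + 6*(-14)) = -(111 - 84) = -1*27 = -27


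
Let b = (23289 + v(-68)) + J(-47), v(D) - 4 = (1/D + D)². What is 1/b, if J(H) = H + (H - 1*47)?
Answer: 4624/128445473 ≈ 3.6000e-5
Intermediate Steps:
J(H) = -47 + 2*H (J(H) = H + (H - 47) = H + (-47 + H) = -47 + 2*H)
v(D) = 4 + (D + 1/D)² (v(D) = 4 + (1/D + D)² = 4 + (D + 1/D)²)
b = 128445473/4624 (b = (23289 + (6 + (-68)⁻² + (-68)²)) + (-47 + 2*(-47)) = (23289 + (6 + 1/4624 + 4624)) + (-47 - 94) = (23289 + 21409121/4624) - 141 = 129097457/4624 - 141 = 128445473/4624 ≈ 27778.)
1/b = 1/(128445473/4624) = 4624/128445473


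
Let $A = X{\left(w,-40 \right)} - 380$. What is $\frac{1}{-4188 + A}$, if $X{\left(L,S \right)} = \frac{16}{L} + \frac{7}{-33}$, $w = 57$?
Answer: $- \frac{627}{2864093} \approx -0.00021892$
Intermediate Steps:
$X{\left(L,S \right)} = - \frac{7}{33} + \frac{16}{L}$ ($X{\left(L,S \right)} = \frac{16}{L} + 7 \left(- \frac{1}{33}\right) = \frac{16}{L} - \frac{7}{33} = - \frac{7}{33} + \frac{16}{L}$)
$A = - \frac{238217}{627}$ ($A = \left(- \frac{7}{33} + \frac{16}{57}\right) - 380 = \frac{43}{627} - 380 = - \frac{238217}{627} \approx -379.93$)
$\frac{1}{-4188 + A} = \frac{1}{-4188 - \frac{238217}{627}} = \frac{1}{- \frac{2864093}{627}} = - \frac{627}{2864093}$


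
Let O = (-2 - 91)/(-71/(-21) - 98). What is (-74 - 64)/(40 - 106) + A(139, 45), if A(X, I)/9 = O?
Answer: 239048/21857 ≈ 10.937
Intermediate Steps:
O = 1953/1987 (O = -93/(-71*(-1/21) - 98) = -93/(71/21 - 98) = -93/(-1987/21) = -93*(-21/1987) = 1953/1987 ≈ 0.98289)
A(X, I) = 17577/1987 (A(X, I) = 9*(1953/1987) = 17577/1987)
(-74 - 64)/(40 - 106) + A(139, 45) = (-74 - 64)/(40 - 106) + 17577/1987 = -138/(-66) + 17577/1987 = -138*(-1/66) + 17577/1987 = 23/11 + 17577/1987 = 239048/21857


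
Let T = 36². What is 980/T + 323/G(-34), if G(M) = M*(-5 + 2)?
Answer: 1271/324 ≈ 3.9228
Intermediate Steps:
G(M) = -3*M (G(M) = M*(-3) = -3*M)
T = 1296
980/T + 323/G(-34) = 980/1296 + 323/((-3*(-34))) = 980*(1/1296) + 323/102 = 245/324 + 323*(1/102) = 245/324 + 19/6 = 1271/324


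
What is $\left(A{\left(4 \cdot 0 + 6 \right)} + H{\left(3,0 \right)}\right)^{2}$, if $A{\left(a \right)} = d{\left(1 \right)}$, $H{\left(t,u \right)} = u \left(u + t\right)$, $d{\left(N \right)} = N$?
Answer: $1$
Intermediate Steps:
$H{\left(t,u \right)} = u \left(t + u\right)$
$A{\left(a \right)} = 1$
$\left(A{\left(4 \cdot 0 + 6 \right)} + H{\left(3,0 \right)}\right)^{2} = \left(1 + 0 \left(3 + 0\right)\right)^{2} = \left(1 + 0 \cdot 3\right)^{2} = \left(1 + 0\right)^{2} = 1^{2} = 1$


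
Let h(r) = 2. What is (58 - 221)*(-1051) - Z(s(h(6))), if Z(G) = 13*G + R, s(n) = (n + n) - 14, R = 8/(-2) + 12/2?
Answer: 171441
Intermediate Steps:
R = 2 (R = 8*(-½) + 12*(½) = -4 + 6 = 2)
s(n) = -14 + 2*n (s(n) = 2*n - 14 = -14 + 2*n)
Z(G) = 2 + 13*G (Z(G) = 13*G + 2 = 2 + 13*G)
(58 - 221)*(-1051) - Z(s(h(6))) = (58 - 221)*(-1051) - (2 + 13*(-14 + 2*2)) = -163*(-1051) - (2 + 13*(-14 + 4)) = 171313 - (2 + 13*(-10)) = 171313 - (2 - 130) = 171313 - 1*(-128) = 171313 + 128 = 171441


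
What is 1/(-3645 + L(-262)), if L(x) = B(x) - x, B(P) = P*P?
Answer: 1/65261 ≈ 1.5323e-5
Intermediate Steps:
B(P) = P²
L(x) = x² - x
1/(-3645 + L(-262)) = 1/(-3645 - 262*(-1 - 262)) = 1/(-3645 - 262*(-263)) = 1/(-3645 + 68906) = 1/65261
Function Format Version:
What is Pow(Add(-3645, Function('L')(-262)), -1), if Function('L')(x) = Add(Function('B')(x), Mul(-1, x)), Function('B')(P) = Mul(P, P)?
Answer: Rational(1, 65261) ≈ 1.5323e-5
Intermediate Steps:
Function('B')(P) = Pow(P, 2)
Function('L')(x) = Add(Pow(x, 2), Mul(-1, x))
Pow(Add(-3645, Function('L')(-262)), -1) = Pow(Add(-3645, Mul(-262, Add(-1, -262))), -1) = Pow(Add(-3645, Mul(-262, -263)), -1) = Pow(Add(-3645, 68906), -1) = Pow(65261, -1) = Rational(1, 65261)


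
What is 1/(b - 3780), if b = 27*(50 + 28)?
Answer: -1/1674 ≈ -0.00059737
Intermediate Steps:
b = 2106 (b = 27*78 = 2106)
1/(b - 3780) = 1/(2106 - 3780) = 1/(-1674) = -1/1674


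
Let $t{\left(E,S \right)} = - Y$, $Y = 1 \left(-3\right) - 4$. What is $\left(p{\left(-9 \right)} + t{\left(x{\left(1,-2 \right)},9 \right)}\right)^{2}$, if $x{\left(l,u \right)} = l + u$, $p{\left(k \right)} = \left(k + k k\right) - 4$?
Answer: $5625$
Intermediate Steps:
$Y = -7$ ($Y = -3 - 4 = -7$)
$p{\left(k \right)} = -4 + k + k^{2}$ ($p{\left(k \right)} = \left(k + k^{2}\right) - 4 = -4 + k + k^{2}$)
$t{\left(E,S \right)} = 7$ ($t{\left(E,S \right)} = \left(-1\right) \left(-7\right) = 7$)
$\left(p{\left(-9 \right)} + t{\left(x{\left(1,-2 \right)},9 \right)}\right)^{2} = \left(\left(-4 - 9 + \left(-9\right)^{2}\right) + 7\right)^{2} = \left(\left(-4 - 9 + 81\right) + 7\right)^{2} = \left(68 + 7\right)^{2} = 75^{2} = 5625$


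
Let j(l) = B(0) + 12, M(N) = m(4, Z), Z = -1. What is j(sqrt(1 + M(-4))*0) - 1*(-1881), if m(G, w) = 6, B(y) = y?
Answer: 1893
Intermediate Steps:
M(N) = 6
j(l) = 12 (j(l) = 0 + 12 = 12)
j(sqrt(1 + M(-4))*0) - 1*(-1881) = 12 - 1*(-1881) = 12 + 1881 = 1893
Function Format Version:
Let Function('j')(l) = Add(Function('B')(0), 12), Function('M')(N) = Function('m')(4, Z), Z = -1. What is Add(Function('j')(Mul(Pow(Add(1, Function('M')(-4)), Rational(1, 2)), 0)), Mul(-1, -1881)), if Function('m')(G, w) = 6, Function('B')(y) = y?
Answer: 1893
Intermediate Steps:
Function('M')(N) = 6
Function('j')(l) = 12 (Function('j')(l) = Add(0, 12) = 12)
Add(Function('j')(Mul(Pow(Add(1, Function('M')(-4)), Rational(1, 2)), 0)), Mul(-1, -1881)) = Add(12, Mul(-1, -1881)) = Add(12, 1881) = 1893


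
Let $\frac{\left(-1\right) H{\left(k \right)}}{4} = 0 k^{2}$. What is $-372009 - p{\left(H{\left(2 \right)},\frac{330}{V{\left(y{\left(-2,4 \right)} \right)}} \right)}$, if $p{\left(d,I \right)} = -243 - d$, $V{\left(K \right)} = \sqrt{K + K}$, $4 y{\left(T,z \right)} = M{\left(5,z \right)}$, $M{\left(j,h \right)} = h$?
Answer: $-371766$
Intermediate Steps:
$y{\left(T,z \right)} = \frac{z}{4}$
$V{\left(K \right)} = \sqrt{2} \sqrt{K}$ ($V{\left(K \right)} = \sqrt{2 K} = \sqrt{2} \sqrt{K}$)
$H{\left(k \right)} = 0$ ($H{\left(k \right)} = - 4 \cdot 0 k^{2} = \left(-4\right) 0 = 0$)
$-372009 - p{\left(H{\left(2 \right)},\frac{330}{V{\left(y{\left(-2,4 \right)} \right)}} \right)} = -372009 - \left(-243 - 0\right) = -372009 - \left(-243 + 0\right) = -372009 - -243 = -372009 + 243 = -371766$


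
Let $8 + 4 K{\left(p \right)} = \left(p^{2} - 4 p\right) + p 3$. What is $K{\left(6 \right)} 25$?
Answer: $\frac{275}{2} \approx 137.5$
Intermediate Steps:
$K{\left(p \right)} = -2 - \frac{p}{4} + \frac{p^{2}}{4}$ ($K{\left(p \right)} = -2 + \frac{\left(p^{2} - 4 p\right) + p 3}{4} = -2 + \frac{\left(p^{2} - 4 p\right) + 3 p}{4} = -2 + \frac{p^{2} - p}{4} = -2 + \left(- \frac{p}{4} + \frac{p^{2}}{4}\right) = -2 - \frac{p}{4} + \frac{p^{2}}{4}$)
$K{\left(6 \right)} 25 = \left(-2 - \frac{3}{2} + \frac{6^{2}}{4}\right) 25 = \left(-2 - \frac{3}{2} + \frac{1}{4} \cdot 36\right) 25 = \left(-2 - \frac{3}{2} + 9\right) 25 = \frac{11}{2} \cdot 25 = \frac{275}{2}$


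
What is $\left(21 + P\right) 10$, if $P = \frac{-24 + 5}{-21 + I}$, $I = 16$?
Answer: $248$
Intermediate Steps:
$P = \frac{19}{5}$ ($P = \frac{-24 + 5}{-21 + 16} = - \frac{19}{-5} = \left(-19\right) \left(- \frac{1}{5}\right) = \frac{19}{5} \approx 3.8$)
$\left(21 + P\right) 10 = \left(21 + \frac{19}{5}\right) 10 = \frac{124}{5} \cdot 10 = 248$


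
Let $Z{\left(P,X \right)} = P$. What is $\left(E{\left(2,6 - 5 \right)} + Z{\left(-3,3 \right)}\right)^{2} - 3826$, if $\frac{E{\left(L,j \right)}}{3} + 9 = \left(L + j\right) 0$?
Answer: $-2926$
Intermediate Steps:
$E{\left(L,j \right)} = -27$ ($E{\left(L,j \right)} = -27 + 3 \left(L + j\right) 0 = -27 + 3 \cdot 0 = -27 + 0 = -27$)
$\left(E{\left(2,6 - 5 \right)} + Z{\left(-3,3 \right)}\right)^{2} - 3826 = \left(-27 - 3\right)^{2} - 3826 = \left(-30\right)^{2} - 3826 = 900 - 3826 = -2926$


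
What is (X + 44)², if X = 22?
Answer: 4356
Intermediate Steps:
(X + 44)² = (22 + 44)² = 66² = 4356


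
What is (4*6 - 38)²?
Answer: 196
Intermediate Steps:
(4*6 - 38)² = (24 - 38)² = (-14)² = 196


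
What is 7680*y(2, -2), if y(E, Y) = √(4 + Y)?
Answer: 7680*√2 ≈ 10861.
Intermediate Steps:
7680*y(2, -2) = 7680*√(4 - 2) = 7680*√2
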